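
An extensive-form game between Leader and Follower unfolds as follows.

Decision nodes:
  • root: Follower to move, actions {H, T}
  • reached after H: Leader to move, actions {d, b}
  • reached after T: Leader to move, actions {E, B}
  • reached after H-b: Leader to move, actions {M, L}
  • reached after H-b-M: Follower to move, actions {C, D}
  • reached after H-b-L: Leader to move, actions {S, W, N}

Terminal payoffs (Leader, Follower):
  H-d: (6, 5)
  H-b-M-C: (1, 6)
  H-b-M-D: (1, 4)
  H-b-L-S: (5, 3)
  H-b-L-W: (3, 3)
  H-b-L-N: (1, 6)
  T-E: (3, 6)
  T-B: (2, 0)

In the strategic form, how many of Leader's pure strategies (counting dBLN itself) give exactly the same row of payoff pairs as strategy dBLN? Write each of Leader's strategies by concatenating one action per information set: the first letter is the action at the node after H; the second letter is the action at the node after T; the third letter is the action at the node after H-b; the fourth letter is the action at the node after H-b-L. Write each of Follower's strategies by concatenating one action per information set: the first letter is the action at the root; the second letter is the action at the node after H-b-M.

6

Row for dBLN (columns HC, HD, TC, TD): (6,5) (6,5) (2,0) (2,0).
Under dBLN, Leader's choice at the node after H-b and at the node after H-b-L can never be reached regardless of what Follower does, so varying those choices leaves every outcome unchanged.
Holding the reachable choices fixed and varying the unreachable ones freely already gives 2 × 3 = 6 equivalent strategies.
No other strategy reproduces this row, so those 6 are the full class: dBMS, dBMW, dBMN, dBLS, dBLW, dBLN.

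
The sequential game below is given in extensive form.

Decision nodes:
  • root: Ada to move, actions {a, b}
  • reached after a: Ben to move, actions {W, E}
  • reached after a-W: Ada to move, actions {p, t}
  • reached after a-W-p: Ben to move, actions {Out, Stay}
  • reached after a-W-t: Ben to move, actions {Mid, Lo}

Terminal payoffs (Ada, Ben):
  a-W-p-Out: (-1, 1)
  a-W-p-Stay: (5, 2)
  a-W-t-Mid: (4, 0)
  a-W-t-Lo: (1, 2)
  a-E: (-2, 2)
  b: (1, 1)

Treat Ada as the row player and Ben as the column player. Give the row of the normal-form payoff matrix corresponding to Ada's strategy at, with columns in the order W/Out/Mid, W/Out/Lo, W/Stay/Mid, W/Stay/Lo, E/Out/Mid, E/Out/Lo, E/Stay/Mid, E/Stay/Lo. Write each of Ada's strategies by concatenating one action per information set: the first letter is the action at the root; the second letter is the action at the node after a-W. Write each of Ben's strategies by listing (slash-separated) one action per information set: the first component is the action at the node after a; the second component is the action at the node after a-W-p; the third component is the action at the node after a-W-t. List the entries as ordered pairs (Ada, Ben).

vs W/Out/Mid: Ada plays a → Ben plays W at [a] → Ada plays t at [a-W] → Ben plays Mid at [a-W-t] → (4, 0)
vs W/Out/Lo: Ada plays a → Ben plays W at [a] → Ada plays t at [a-W] → Ben plays Lo at [a-W-t] → (1, 2)
vs W/Stay/Mid: Ada plays a → Ben plays W at [a] → Ada plays t at [a-W] → Ben plays Mid at [a-W-t] → (4, 0)
vs W/Stay/Lo: Ada plays a → Ben plays W at [a] → Ada plays t at [a-W] → Ben plays Lo at [a-W-t] → (1, 2)
vs E/Out/Mid: Ada plays a → Ben plays E at [a] → (-2, 2)
vs E/Out/Lo: Ada plays a → Ben plays E at [a] → (-2, 2)
vs E/Stay/Mid: Ada plays a → Ben plays E at [a] → (-2, 2)
vs E/Stay/Lo: Ada plays a → Ben plays E at [a] → (-2, 2)

(4,0) (1,2) (4,0) (1,2) (-2,2) (-2,2) (-2,2) (-2,2)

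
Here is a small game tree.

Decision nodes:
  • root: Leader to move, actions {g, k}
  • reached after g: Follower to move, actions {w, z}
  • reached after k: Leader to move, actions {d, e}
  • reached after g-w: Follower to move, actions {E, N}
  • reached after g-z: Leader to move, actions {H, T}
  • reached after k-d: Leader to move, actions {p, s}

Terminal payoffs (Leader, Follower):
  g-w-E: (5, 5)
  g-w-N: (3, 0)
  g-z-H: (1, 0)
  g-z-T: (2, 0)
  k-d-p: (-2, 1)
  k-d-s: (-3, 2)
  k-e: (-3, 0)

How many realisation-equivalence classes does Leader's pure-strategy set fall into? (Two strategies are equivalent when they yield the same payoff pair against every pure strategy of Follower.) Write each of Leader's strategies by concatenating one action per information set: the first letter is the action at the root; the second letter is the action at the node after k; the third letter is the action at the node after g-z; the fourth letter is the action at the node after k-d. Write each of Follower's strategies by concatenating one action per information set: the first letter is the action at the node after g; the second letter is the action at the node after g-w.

Leader has 16 pure strategies: gdHp, gdHs, gdTp, gdTs, geHp, geHs, geTp, geTs, kdHp, kdHs, kdTp, kdTs, keHp, keHs, keTp, keTs. Columns: wE, wN, zE, zN.
{gdHp, gdHs, geHp, geHs} → row (5,5) (3,0) (1,0) (1,0)
{gdTp, gdTs, geTp, geTs} → row (5,5) (3,0) (2,0) (2,0)
{kdHp, kdTp} → row (-2,1) (-2,1) (-2,1) (-2,1)
{kdHs, kdTs} → row (-3,2) (-3,2) (-3,2) (-3,2)
{keHp, keHs, keTp, keTs} → row (-3,0) (-3,0) (-3,0) (-3,0)
That's 5 distinct rows out of 16 strategies.

5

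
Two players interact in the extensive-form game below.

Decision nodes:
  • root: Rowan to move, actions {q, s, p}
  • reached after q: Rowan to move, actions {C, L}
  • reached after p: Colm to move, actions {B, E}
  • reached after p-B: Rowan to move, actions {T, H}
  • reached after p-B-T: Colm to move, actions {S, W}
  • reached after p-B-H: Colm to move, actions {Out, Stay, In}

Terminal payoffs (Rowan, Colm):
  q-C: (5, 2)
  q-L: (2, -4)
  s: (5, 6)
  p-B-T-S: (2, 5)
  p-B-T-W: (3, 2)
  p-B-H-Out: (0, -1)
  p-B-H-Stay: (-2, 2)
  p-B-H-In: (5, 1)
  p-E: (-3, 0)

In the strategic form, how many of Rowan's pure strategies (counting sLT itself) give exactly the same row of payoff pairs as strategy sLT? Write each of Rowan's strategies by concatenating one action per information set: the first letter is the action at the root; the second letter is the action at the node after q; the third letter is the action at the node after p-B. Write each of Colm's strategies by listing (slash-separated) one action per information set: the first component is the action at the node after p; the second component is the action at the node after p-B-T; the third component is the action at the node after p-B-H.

Row for sLT (columns B/S/Out, B/S/Stay, B/S/In, B/W/Out, B/W/Stay, B/W/In, E/S/Out, E/S/Stay, E/S/In, E/W/Out, E/W/Stay, E/W/In): (5,6) (5,6) (5,6) (5,6) (5,6) (5,6) (5,6) (5,6) (5,6) (5,6) (5,6) (5,6).
Under sLT, Rowan's choice at the node after q and at the node after p-B can never be reached regardless of what Colm does, so varying those choices leaves every outcome unchanged.
Holding the reachable choices fixed and varying the unreachable ones freely already gives 2 × 2 = 4 equivalent strategies.
No other strategy reproduces this row, so those 4 are the full class: sCT, sCH, sLT, sLH.

4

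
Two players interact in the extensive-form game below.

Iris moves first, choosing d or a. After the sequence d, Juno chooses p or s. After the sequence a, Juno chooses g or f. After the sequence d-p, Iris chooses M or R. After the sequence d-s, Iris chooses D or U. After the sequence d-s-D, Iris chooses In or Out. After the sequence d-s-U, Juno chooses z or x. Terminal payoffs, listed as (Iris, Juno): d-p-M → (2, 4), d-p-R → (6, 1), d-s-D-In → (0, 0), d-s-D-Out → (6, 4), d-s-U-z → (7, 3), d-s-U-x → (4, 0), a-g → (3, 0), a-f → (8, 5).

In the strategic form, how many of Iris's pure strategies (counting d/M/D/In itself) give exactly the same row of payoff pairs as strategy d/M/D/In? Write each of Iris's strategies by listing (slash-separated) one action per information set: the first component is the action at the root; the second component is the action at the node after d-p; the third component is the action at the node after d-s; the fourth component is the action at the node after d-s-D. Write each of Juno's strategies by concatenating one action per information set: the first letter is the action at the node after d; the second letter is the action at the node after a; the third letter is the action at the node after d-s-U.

1

Row for d/M/D/In (columns pgz, pgx, pfz, pfx, sgz, sgx, sfz, sfx): (2,4) (2,4) (2,4) (2,4) (0,0) (0,0) (0,0) (0,0).
Every one of Iris's information sets is on the play path for some reply by Juno when Iris follows d/M/D/In.
Changing the action at any of them therefore changes at least one column, so only d/M/D/In itself gives this row.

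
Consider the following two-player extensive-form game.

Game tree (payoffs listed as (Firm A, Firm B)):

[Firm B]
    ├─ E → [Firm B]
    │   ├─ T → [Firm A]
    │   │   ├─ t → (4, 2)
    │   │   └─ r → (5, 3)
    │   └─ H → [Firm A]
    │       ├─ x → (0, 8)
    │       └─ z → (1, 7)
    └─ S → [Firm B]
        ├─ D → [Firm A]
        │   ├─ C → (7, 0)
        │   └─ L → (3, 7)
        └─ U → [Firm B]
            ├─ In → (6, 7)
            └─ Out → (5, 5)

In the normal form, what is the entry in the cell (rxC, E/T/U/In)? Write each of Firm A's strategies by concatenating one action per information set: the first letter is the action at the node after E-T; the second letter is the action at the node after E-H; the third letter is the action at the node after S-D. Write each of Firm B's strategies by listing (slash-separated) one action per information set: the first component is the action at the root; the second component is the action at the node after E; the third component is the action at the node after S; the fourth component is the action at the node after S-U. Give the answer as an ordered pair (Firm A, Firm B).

Trace the play path from the root:
  Firm B plays E
  Firm B plays T at [E]
  Firm A plays r at [E-T]
→ terminal payoff (5, 3).
(Firm A's choice at the node after E-H is never reached on this path, so it doesn't affect the outcome.)

(5, 3)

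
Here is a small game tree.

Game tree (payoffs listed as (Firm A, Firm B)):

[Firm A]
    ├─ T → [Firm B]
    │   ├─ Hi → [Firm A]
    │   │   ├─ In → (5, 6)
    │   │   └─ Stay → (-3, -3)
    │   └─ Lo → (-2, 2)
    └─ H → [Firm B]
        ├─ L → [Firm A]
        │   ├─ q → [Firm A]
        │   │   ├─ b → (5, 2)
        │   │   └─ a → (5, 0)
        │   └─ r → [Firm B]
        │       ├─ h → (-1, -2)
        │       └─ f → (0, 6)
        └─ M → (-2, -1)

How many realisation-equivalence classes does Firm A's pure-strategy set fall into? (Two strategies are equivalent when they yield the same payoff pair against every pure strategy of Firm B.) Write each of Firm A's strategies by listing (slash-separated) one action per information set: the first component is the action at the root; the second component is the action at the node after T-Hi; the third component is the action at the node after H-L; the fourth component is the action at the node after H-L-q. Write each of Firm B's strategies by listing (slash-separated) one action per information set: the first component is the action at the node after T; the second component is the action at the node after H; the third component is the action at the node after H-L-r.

5

Firm A has 16 pure strategies: T/In/q/b, T/In/q/a, T/In/r/b, T/In/r/a, T/Stay/q/b, T/Stay/q/a, T/Stay/r/b, T/Stay/r/a, H/In/q/b, H/In/q/a, H/In/r/b, H/In/r/a, H/Stay/q/b, H/Stay/q/a, H/Stay/r/b, H/Stay/r/a. Columns: Hi/L/h, Hi/L/f, Hi/M/h, Hi/M/f, Lo/L/h, Lo/L/f, Lo/M/h, Lo/M/f.
{T/In/q/b, T/In/q/a, T/In/r/b, T/In/r/a} → row (5,6) (5,6) (5,6) (5,6) (-2,2) (-2,2) (-2,2) (-2,2)
{T/Stay/q/b, T/Stay/q/a, T/Stay/r/b, T/Stay/r/a} → row (-3,-3) (-3,-3) (-3,-3) (-3,-3) (-2,2) (-2,2) (-2,2) (-2,2)
{H/In/q/b, H/Stay/q/b} → row (5,2) (5,2) (-2,-1) (-2,-1) (5,2) (5,2) (-2,-1) (-2,-1)
{H/In/q/a, H/Stay/q/a} → row (5,0) (5,0) (-2,-1) (-2,-1) (5,0) (5,0) (-2,-1) (-2,-1)
{H/In/r/b, H/In/r/a, H/Stay/r/b, H/Stay/r/a} → row (-1,-2) (0,6) (-2,-1) (-2,-1) (-1,-2) (0,6) (-2,-1) (-2,-1)
That's 5 distinct rows out of 16 strategies.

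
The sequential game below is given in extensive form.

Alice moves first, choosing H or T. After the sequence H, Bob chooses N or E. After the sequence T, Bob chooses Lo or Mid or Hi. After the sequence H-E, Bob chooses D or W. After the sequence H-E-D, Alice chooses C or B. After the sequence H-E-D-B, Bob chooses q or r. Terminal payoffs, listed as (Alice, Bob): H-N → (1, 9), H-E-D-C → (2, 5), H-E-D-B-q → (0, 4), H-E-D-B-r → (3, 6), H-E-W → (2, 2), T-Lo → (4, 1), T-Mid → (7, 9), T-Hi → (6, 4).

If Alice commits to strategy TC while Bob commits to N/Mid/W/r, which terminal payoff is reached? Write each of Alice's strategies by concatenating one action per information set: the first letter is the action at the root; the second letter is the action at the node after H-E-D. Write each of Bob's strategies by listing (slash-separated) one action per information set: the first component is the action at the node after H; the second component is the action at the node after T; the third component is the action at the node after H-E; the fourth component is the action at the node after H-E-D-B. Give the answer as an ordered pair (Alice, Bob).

Trace the play path from the root:
  Alice plays T
  Bob plays Mid at [T]
→ terminal payoff (7, 9).
(Alice's choice at the node after H-E-D is never reached on this path, so it doesn't affect the outcome.)

(7, 9)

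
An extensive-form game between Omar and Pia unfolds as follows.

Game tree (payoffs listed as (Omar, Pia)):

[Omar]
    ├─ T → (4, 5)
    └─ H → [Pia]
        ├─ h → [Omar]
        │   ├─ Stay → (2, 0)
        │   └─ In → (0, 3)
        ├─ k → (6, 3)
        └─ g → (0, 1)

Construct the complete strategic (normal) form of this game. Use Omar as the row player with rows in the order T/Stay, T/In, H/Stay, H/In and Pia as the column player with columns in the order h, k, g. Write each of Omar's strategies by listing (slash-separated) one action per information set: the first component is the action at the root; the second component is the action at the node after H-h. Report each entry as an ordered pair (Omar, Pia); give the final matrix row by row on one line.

T/Stay: (4,5) (4,5) (4,5) | T/In: (4,5) (4,5) (4,5) | H/Stay: (2,0) (6,3) (0,1) | H/In: (0,3) (6,3) (0,1)

Row T/Stay: h→(4,5), k→(4,5), g→(4,5)
Row T/In: h→(4,5), k→(4,5), g→(4,5)
Row H/Stay: h→(2,0), k→(6,3), g→(0,1)
Row H/In: h→(0,3), k→(6,3), g→(0,1)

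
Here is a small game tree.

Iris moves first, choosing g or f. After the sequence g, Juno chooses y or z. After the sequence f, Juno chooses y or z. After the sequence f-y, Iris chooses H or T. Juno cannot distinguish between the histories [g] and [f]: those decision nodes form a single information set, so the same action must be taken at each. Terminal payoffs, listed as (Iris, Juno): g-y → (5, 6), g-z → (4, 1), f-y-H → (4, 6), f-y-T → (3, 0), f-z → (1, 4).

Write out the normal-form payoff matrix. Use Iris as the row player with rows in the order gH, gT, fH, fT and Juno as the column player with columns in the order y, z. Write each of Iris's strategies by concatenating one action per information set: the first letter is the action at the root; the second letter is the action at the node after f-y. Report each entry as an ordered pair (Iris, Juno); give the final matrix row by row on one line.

Row gH: y→(5,6), z→(4,1)
Row gT: y→(5,6), z→(4,1)
Row fH: y→(4,6), z→(1,4)
Row fT: y→(3,0), z→(1,4)

gH: (5,6) (4,1) | gT: (5,6) (4,1) | fH: (4,6) (1,4) | fT: (3,0) (1,4)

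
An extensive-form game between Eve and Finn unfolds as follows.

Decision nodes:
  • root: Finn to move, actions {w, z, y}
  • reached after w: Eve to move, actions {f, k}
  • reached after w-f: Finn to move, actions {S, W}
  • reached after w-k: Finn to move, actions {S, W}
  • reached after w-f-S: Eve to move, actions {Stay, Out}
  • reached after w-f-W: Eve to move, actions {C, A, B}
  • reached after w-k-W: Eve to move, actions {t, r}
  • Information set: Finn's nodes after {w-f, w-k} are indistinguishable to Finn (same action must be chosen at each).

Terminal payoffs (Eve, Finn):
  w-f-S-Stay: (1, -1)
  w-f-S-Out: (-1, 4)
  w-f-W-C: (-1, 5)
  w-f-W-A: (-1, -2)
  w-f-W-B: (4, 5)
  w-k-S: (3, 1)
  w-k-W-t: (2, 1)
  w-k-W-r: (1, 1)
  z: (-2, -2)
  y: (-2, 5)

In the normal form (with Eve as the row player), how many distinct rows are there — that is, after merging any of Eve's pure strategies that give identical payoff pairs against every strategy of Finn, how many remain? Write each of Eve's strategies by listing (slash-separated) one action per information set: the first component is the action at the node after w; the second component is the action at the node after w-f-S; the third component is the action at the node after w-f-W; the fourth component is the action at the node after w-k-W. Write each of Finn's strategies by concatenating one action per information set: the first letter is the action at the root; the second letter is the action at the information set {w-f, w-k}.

Eve has 24 pure strategies: f/Stay/C/t, f/Stay/C/r, f/Stay/A/t, f/Stay/A/r, f/Stay/B/t, f/Stay/B/r, f/Out/C/t, f/Out/C/r, f/Out/A/t, f/Out/A/r, f/Out/B/t, f/Out/B/r, k/Stay/C/t, k/Stay/C/r, k/Stay/A/t, k/Stay/A/r, k/Stay/B/t, k/Stay/B/r, k/Out/C/t, k/Out/C/r, k/Out/A/t, k/Out/A/r, k/Out/B/t, k/Out/B/r. Columns: wS, wW, zS, zW, yS, yW.
{f/Stay/C/t, f/Stay/C/r} → row (1,-1) (-1,5) (-2,-2) (-2,-2) (-2,5) (-2,5)
{f/Stay/A/t, f/Stay/A/r} → row (1,-1) (-1,-2) (-2,-2) (-2,-2) (-2,5) (-2,5)
{f/Stay/B/t, f/Stay/B/r} → row (1,-1) (4,5) (-2,-2) (-2,-2) (-2,5) (-2,5)
{f/Out/C/t, f/Out/C/r} → row (-1,4) (-1,5) (-2,-2) (-2,-2) (-2,5) (-2,5)
{f/Out/A/t, f/Out/A/r} → row (-1,4) (-1,-2) (-2,-2) (-2,-2) (-2,5) (-2,5)
{f/Out/B/t, f/Out/B/r} → row (-1,4) (4,5) (-2,-2) (-2,-2) (-2,5) (-2,5)
{k/Stay/C/t, k/Stay/A/t, k/Stay/B/t, k/Out/C/t, k/Out/A/t, k/Out/B/t} → row (3,1) (2,1) (-2,-2) (-2,-2) (-2,5) (-2,5)
{k/Stay/C/r, k/Stay/A/r, k/Stay/B/r, k/Out/C/r, k/Out/A/r, k/Out/B/r} → row (3,1) (1,1) (-2,-2) (-2,-2) (-2,5) (-2,5)
That's 8 distinct rows out of 24 strategies.

8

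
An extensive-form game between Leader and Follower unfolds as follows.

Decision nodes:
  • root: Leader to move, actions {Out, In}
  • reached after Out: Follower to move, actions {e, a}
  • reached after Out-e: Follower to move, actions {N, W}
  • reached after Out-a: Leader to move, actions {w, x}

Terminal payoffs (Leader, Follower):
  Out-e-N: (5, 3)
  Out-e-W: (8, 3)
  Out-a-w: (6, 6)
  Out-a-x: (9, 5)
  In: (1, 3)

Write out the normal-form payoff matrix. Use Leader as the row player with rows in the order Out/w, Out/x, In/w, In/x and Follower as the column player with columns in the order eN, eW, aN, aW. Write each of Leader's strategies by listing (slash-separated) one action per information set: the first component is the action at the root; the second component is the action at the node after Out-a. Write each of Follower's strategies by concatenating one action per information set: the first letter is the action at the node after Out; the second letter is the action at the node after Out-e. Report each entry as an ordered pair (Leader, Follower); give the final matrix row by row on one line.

Out/w: (5,3) (8,3) (6,6) (6,6) | Out/x: (5,3) (8,3) (9,5) (9,5) | In/w: (1,3) (1,3) (1,3) (1,3) | In/x: (1,3) (1,3) (1,3) (1,3)

            eN       eW       aN       aW
Out/w    (5,3)    (8,3)    (6,6)    (6,6)
Out/x    (5,3)    (8,3)    (9,5)    (9,5)
 In/w    (1,3)    (1,3)    (1,3)    (1,3)
 In/x    (1,3)    (1,3)    (1,3)    (1,3)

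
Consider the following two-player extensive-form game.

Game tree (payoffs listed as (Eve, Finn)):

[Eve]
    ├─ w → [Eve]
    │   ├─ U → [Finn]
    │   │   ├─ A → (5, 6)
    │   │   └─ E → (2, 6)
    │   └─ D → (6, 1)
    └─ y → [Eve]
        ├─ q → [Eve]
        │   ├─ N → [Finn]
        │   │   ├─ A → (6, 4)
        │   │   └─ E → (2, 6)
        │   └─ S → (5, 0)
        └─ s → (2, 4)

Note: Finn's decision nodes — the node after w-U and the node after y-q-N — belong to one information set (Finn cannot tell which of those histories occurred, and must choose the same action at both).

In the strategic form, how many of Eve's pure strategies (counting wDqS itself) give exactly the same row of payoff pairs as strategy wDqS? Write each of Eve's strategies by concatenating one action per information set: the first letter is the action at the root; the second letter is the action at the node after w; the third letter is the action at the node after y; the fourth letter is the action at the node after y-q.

4

Row for wDqS (columns A, E): (6,1) (6,1).
Under wDqS, Eve's choice at the node after y and at the node after y-q can never be reached regardless of what Finn does, so varying those choices leaves every outcome unchanged.
Holding the reachable choices fixed and varying the unreachable ones freely already gives 2 × 2 = 4 equivalent strategies.
No other strategy reproduces this row, so those 4 are the full class: wDqN, wDqS, wDsN, wDsS.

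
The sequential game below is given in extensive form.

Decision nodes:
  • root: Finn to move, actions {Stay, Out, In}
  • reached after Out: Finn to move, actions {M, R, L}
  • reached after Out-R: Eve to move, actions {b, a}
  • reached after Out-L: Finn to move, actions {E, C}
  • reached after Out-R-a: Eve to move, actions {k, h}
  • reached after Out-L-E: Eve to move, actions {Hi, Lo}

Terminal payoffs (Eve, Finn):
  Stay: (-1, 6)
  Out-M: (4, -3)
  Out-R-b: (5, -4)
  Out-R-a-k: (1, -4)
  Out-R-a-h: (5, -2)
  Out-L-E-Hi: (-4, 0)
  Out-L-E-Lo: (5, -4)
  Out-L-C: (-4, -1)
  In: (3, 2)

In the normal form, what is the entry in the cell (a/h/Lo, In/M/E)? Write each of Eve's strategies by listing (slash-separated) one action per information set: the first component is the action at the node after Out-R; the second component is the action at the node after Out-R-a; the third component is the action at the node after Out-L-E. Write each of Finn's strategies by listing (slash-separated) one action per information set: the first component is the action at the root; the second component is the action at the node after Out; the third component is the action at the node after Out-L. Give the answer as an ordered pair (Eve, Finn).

(3, 2)

Trace the play path from the root:
  Finn plays In
→ terminal payoff (3, 2).
(Eve's choice at the node after Out-R is never reached on this path, so it doesn't affect the outcome.)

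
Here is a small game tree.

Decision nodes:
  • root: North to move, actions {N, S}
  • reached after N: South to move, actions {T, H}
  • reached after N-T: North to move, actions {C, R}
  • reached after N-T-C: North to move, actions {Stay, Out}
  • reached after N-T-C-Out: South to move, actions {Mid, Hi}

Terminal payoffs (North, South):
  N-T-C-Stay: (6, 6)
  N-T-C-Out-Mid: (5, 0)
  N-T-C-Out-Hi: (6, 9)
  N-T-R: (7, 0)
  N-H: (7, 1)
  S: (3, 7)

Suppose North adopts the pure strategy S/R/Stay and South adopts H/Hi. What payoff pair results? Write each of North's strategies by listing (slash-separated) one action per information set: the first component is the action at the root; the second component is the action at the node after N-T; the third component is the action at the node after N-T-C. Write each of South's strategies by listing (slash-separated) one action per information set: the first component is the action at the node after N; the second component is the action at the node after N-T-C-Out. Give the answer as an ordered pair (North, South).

Trace the play path from the root:
  North plays S
→ terminal payoff (3, 7).
(North's choice at the node after N-T is never reached on this path, so it doesn't affect the outcome.)

(3, 7)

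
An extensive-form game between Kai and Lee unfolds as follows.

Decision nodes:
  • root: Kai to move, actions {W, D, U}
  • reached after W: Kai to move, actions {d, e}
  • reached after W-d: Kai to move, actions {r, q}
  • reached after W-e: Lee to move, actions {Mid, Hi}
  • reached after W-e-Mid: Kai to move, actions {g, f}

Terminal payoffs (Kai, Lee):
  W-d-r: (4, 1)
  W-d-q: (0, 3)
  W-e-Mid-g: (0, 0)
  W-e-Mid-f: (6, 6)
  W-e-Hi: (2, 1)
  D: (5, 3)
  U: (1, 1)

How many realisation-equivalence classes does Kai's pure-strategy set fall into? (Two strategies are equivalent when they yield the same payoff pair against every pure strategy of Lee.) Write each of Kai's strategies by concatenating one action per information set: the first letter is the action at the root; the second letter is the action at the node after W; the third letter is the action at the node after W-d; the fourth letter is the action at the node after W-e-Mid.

Kai has 24 pure strategies: Wdrg, Wdrf, Wdqg, Wdqf, Werg, Werf, Weqg, Weqf, Ddrg, Ddrf, Ddqg, Ddqf, Derg, Derf, Deqg, Deqf, Udrg, Udrf, Udqg, Udqf, Uerg, Uerf, Ueqg, Ueqf. Columns: Mid, Hi.
{Wdrg, Wdrf} → row (4,1) (4,1)
{Wdqg, Wdqf} → row (0,3) (0,3)
{Werg, Weqg} → row (0,0) (2,1)
{Werf, Weqf} → row (6,6) (2,1)
{Ddrg, Ddrf, Ddqg, Ddqf, Derg, Derf, Deqg, Deqf} → row (5,3) (5,3)
{Udrg, Udrf, Udqg, Udqf, Uerg, Uerf, Ueqg, Ueqf} → row (1,1) (1,1)
That's 6 distinct rows out of 24 strategies.

6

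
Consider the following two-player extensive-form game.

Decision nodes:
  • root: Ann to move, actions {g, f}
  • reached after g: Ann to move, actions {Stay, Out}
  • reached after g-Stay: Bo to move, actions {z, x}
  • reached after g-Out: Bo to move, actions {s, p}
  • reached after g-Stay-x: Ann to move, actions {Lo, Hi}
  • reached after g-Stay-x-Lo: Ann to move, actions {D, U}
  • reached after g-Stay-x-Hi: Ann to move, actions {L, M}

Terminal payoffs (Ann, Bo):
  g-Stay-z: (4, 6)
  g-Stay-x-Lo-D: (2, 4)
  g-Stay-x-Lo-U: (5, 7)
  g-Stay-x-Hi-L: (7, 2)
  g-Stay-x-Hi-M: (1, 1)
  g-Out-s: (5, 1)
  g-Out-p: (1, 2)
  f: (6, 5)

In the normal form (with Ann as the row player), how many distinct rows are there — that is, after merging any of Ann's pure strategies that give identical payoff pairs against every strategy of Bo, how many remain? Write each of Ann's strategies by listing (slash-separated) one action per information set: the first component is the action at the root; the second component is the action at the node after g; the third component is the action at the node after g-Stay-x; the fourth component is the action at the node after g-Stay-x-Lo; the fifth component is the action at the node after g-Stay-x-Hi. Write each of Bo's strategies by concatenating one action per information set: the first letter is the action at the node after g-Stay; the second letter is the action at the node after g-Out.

Ann has 32 pure strategies: g/Stay/Lo/D/L, g/Stay/Lo/D/M, g/Stay/Lo/U/L, g/Stay/Lo/U/M, g/Stay/Hi/D/L, g/Stay/Hi/D/M, g/Stay/Hi/U/L, g/Stay/Hi/U/M, g/Out/Lo/D/L, g/Out/Lo/D/M, g/Out/Lo/U/L, g/Out/Lo/U/M, g/Out/Hi/D/L, g/Out/Hi/D/M, g/Out/Hi/U/L, g/Out/Hi/U/M, f/Stay/Lo/D/L, f/Stay/Lo/D/M, f/Stay/Lo/U/L, f/Stay/Lo/U/M, f/Stay/Hi/D/L, f/Stay/Hi/D/M, f/Stay/Hi/U/L, f/Stay/Hi/U/M, f/Out/Lo/D/L, f/Out/Lo/D/M, f/Out/Lo/U/L, f/Out/Lo/U/M, f/Out/Hi/D/L, f/Out/Hi/D/M, f/Out/Hi/U/L, f/Out/Hi/U/M. Columns: zs, zp, xs, xp.
{g/Stay/Lo/D/L, g/Stay/Lo/D/M} → row (4,6) (4,6) (2,4) (2,4)
{g/Stay/Lo/U/L, g/Stay/Lo/U/M} → row (4,6) (4,6) (5,7) (5,7)
{g/Stay/Hi/D/L, g/Stay/Hi/U/L} → row (4,6) (4,6) (7,2) (7,2)
{g/Stay/Hi/D/M, g/Stay/Hi/U/M} → row (4,6) (4,6) (1,1) (1,1)
{g/Out/Lo/D/L, g/Out/Lo/D/M, g/Out/Lo/U/L, g/Out/Lo/U/M, g/Out/Hi/D/L, g/Out/Hi/D/M, g/Out/Hi/U/L, g/Out/Hi/U/M} → row (5,1) (1,2) (5,1) (1,2)
{f/Stay/Lo/D/L, f/Stay/Lo/D/M, f/Stay/Lo/U/L, f/Stay/Lo/U/M, f/Stay/Hi/D/L, f/Stay/Hi/D/M, f/Stay/Hi/U/L, f/Stay/Hi/U/M, f/Out/Lo/D/L, f/Out/Lo/D/M, f/Out/Lo/U/L, f/Out/Lo/U/M, f/Out/Hi/D/L, f/Out/Hi/D/M, f/Out/Hi/U/L, f/Out/Hi/U/M} → row (6,5) (6,5) (6,5) (6,5)
That's 6 distinct rows out of 32 strategies.

6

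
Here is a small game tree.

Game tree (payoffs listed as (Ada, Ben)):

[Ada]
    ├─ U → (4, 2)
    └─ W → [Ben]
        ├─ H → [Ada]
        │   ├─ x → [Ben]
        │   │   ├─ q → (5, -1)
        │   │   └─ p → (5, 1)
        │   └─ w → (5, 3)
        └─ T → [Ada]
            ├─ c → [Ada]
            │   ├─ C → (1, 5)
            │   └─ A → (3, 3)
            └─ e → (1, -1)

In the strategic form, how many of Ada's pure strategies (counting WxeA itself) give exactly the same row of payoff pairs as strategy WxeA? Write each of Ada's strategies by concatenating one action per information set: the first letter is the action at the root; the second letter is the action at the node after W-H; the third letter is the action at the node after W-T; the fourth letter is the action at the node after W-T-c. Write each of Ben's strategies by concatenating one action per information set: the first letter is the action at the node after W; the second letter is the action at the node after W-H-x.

2

Row for WxeA (columns Hq, Hp, Tq, Tp): (5,-1) (5,1) (1,-1) (1,-1).
Under WxeA, Ada's choice at the node after W-T-c can never be reached regardless of what Ben does, so varying those choices leaves every outcome unchanged.
Holding the reachable choices fixed and varying the unreachable one freely already gives 2 equivalent strategies.
No other strategy reproduces this row, so those 2 are the full class: WxeC, WxeA.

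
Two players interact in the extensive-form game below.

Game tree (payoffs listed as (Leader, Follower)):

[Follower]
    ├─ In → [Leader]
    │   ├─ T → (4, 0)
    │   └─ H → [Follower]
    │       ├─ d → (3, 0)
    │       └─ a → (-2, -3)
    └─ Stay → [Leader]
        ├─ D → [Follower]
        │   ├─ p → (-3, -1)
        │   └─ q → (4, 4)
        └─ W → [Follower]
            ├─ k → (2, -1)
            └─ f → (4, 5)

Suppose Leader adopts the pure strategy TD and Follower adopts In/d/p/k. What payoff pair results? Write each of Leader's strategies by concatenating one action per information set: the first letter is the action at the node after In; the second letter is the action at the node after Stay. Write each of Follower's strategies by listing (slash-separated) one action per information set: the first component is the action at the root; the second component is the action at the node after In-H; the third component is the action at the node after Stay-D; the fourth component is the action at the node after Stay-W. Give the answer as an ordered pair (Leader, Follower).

(4, 0)

Trace the play path from the root:
  Follower plays In
  Leader plays T at [In]
→ terminal payoff (4, 0).
(Leader's choice at the node after Stay is never reached on this path, so it doesn't affect the outcome.)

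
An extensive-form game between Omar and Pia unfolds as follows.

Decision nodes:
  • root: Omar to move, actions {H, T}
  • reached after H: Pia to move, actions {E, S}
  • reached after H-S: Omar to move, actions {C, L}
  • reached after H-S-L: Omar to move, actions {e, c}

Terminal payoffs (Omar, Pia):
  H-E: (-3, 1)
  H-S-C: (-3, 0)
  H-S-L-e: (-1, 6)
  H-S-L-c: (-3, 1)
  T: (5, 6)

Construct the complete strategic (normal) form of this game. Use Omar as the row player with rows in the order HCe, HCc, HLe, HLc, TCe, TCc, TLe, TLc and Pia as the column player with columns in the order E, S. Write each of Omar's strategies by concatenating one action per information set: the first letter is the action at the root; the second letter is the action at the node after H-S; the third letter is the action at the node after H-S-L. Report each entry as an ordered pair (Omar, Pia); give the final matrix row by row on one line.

Row HCe: E→(-3,1), S→(-3,0)
Row HCc: E→(-3,1), S→(-3,0)
Row HLe: E→(-3,1), S→(-1,6)
Row HLc: E→(-3,1), S→(-3,1)
Row TCe: E→(5,6), S→(5,6)
Row TCc: E→(5,6), S→(5,6)
Row TLe: E→(5,6), S→(5,6)
Row TLc: E→(5,6), S→(5,6)

HCe: (-3,1) (-3,0) | HCc: (-3,1) (-3,0) | HLe: (-3,1) (-1,6) | HLc: (-3,1) (-3,1) | TCe: (5,6) (5,6) | TCc: (5,6) (5,6) | TLe: (5,6) (5,6) | TLc: (5,6) (5,6)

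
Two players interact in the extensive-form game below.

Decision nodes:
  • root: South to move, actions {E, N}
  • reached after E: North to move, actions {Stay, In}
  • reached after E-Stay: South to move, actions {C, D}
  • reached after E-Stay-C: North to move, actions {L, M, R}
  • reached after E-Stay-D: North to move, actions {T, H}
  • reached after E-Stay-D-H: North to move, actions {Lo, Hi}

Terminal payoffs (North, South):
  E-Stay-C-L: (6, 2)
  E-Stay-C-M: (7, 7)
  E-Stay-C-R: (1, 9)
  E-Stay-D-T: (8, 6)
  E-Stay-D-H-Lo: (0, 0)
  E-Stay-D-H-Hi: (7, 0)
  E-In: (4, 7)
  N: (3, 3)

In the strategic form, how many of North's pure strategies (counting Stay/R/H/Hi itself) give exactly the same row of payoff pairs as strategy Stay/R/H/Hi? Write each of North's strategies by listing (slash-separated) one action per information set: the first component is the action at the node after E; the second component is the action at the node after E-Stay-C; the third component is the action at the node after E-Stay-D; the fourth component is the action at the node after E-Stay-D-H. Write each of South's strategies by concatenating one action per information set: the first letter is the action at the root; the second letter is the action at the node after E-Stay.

1

Row for Stay/R/H/Hi (columns EC, ED, NC, ND): (1,9) (7,0) (3,3) (3,3).
Every one of North's information sets is on the play path for some reply by South when North follows Stay/R/H/Hi.
Changing the action at any of them therefore changes at least one column, so only Stay/R/H/Hi itself gives this row.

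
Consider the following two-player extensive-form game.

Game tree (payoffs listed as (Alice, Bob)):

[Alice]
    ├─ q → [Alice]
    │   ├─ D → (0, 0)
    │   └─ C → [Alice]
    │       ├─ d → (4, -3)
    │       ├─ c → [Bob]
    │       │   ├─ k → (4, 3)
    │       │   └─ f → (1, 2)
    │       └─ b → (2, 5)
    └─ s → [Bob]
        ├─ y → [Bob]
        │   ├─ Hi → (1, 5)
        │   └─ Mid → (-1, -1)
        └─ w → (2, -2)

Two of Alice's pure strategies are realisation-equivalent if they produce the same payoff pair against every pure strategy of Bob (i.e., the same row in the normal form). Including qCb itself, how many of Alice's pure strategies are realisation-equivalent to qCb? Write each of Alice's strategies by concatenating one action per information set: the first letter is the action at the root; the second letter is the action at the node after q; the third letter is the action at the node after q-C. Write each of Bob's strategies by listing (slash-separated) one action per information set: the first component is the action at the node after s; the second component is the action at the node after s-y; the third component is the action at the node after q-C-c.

1

Row for qCb (columns y/Hi/k, y/Hi/f, y/Mid/k, y/Mid/f, w/Hi/k, w/Hi/f, w/Mid/k, w/Mid/f): (2,5) (2,5) (2,5) (2,5) (2,5) (2,5) (2,5) (2,5).
Every one of Alice's information sets is on the play path for some reply by Bob when Alice follows qCb.
Changing the action at any of them therefore changes at least one column, so only qCb itself gives this row.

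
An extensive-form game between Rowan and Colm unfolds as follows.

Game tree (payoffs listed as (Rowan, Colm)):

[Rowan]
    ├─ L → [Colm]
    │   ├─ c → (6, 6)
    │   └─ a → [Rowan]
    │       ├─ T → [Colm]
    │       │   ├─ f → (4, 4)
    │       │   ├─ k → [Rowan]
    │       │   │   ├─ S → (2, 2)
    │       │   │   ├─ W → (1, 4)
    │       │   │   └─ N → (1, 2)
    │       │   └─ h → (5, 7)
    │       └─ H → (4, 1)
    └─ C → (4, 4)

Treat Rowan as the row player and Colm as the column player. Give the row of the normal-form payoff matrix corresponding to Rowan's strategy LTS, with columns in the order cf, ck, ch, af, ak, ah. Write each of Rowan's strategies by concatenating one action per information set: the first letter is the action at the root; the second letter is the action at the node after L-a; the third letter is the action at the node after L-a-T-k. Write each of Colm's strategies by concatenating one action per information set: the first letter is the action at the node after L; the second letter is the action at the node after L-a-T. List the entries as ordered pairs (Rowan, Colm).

(6,6) (6,6) (6,6) (4,4) (2,2) (5,7)

vs cf: Rowan plays L → Colm plays c at [L] → (6, 6)
vs ck: Rowan plays L → Colm plays c at [L] → (6, 6)
vs ch: Rowan plays L → Colm plays c at [L] → (6, 6)
vs af: Rowan plays L → Colm plays a at [L] → Rowan plays T at [L-a] → Colm plays f at [L-a-T] → (4, 4)
vs ak: Rowan plays L → Colm plays a at [L] → Rowan plays T at [L-a] → Colm plays k at [L-a-T] → Rowan plays S at [L-a-T-k] → (2, 2)
vs ah: Rowan plays L → Colm plays a at [L] → Rowan plays T at [L-a] → Colm plays h at [L-a-T] → (5, 7)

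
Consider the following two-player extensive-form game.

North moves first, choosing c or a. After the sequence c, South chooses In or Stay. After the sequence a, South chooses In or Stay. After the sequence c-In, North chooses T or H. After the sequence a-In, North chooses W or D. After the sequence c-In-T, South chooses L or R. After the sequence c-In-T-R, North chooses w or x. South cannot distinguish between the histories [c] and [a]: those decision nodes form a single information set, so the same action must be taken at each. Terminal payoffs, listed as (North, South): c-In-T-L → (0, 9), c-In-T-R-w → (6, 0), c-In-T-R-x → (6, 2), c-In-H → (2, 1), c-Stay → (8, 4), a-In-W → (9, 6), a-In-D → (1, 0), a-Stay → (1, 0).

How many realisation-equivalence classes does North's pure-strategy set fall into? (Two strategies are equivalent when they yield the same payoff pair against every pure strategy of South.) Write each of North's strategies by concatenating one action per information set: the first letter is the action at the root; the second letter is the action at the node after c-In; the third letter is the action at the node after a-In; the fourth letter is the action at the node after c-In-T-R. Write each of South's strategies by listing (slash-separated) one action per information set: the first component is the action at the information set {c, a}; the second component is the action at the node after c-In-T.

North has 16 pure strategies: cTWw, cTWx, cTDw, cTDx, cHWw, cHWx, cHDw, cHDx, aTWw, aTWx, aTDw, aTDx, aHWw, aHWx, aHDw, aHDx. Columns: In/L, In/R, Stay/L, Stay/R.
{cTWw, cTDw} → row (0,9) (6,0) (8,4) (8,4)
{cTWx, cTDx} → row (0,9) (6,2) (8,4) (8,4)
{cHWw, cHWx, cHDw, cHDx} → row (2,1) (2,1) (8,4) (8,4)
{aTWw, aTWx, aHWw, aHWx} → row (9,6) (9,6) (1,0) (1,0)
{aTDw, aTDx, aHDw, aHDx} → row (1,0) (1,0) (1,0) (1,0)
That's 5 distinct rows out of 16 strategies.

5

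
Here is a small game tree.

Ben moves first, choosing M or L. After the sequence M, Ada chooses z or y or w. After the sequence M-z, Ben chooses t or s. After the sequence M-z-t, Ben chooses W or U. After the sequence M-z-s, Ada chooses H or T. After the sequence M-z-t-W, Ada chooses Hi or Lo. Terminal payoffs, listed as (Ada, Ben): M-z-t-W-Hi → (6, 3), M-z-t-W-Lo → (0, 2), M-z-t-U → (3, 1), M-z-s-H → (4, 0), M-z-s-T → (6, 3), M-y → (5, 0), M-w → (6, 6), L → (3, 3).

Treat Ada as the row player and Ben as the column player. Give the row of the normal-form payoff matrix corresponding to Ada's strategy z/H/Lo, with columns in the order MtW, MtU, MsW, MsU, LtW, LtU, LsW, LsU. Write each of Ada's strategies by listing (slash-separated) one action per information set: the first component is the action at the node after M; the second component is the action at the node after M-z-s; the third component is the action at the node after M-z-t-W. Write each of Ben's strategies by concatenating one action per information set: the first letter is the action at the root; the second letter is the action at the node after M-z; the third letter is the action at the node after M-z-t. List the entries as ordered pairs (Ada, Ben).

vs MtW: Ben plays M → Ada plays z at [M] → Ben plays t at [M-z] → Ben plays W at [M-z-t] → Ada plays Lo at [M-z-t-W] → (0, 2)
vs MtU: Ben plays M → Ada plays z at [M] → Ben plays t at [M-z] → Ben plays U at [M-z-t] → (3, 1)
vs MsW: Ben plays M → Ada plays z at [M] → Ben plays s at [M-z] → Ada plays H at [M-z-s] → (4, 0)
vs MsU: Ben plays M → Ada plays z at [M] → Ben plays s at [M-z] → Ada plays H at [M-z-s] → (4, 0)
vs LtW: Ben plays L → (3, 3)
vs LtU: Ben plays L → (3, 3)
vs LsW: Ben plays L → (3, 3)
vs LsU: Ben plays L → (3, 3)

(0,2) (3,1) (4,0) (4,0) (3,3) (3,3) (3,3) (3,3)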